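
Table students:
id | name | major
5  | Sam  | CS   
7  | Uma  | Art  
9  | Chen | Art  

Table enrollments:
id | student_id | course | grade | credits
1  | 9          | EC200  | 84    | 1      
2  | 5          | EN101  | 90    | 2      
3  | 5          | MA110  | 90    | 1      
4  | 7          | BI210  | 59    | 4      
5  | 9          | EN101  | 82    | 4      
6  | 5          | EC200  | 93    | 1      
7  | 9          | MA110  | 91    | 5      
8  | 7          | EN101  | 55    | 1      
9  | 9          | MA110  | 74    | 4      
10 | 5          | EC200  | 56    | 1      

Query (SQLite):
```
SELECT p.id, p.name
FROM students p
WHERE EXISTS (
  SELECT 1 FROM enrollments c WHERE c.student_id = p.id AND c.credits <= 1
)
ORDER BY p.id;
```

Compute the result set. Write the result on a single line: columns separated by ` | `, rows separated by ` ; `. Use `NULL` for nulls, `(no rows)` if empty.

5 | Sam ; 7 | Uma ; 9 | Chen

For each students row, check whether any enrollments with matching student_id has credits <= 1.
Keep rows where that is true.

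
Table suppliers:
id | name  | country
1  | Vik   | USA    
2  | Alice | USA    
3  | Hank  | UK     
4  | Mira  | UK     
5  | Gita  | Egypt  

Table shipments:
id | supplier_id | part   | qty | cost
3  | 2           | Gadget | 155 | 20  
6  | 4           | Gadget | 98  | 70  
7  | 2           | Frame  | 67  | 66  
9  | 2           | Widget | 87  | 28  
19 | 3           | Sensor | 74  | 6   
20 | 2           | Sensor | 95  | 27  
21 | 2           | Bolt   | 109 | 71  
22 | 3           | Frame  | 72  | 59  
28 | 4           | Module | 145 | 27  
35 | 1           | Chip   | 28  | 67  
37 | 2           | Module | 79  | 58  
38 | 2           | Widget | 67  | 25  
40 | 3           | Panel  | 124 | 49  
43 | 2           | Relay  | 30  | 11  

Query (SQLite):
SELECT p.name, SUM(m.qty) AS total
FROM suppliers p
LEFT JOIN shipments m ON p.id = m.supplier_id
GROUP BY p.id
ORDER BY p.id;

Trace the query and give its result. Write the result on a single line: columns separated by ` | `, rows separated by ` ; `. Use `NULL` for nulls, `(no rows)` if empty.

LEFT JOIN keeps every suppliers row; unmatched ones get NULL for shipments columns.
Group by suppliers.id and compute SUM(m.qty). SUM over an all-NULL group is NULL.
  1: ids {35} → SUM(m.qty)=28
  2: ids {3, 7, 9, 20, 21, 37, 38, 43} → SUM(m.qty)=689
  3: ids {19, 22, 40} → SUM(m.qty)=270
  4: ids {6, 28} → SUM(m.qty)=243
  5: ids {—} → SUM(m.qty)=NULL

Vik | 28 ; Alice | 689 ; Hank | 270 ; Mira | 243 ; Gita | NULL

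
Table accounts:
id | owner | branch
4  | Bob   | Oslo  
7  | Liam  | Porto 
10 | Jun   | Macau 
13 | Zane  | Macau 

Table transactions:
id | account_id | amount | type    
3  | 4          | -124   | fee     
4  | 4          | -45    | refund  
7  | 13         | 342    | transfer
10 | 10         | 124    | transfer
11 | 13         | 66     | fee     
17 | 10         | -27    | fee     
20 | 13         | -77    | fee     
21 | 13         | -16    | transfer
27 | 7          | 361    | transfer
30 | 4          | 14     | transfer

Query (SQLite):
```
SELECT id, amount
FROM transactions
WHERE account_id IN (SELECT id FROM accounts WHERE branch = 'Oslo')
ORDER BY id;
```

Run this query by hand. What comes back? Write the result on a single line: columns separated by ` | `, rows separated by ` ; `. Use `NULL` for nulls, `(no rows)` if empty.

3 | -124 ; 4 | -45 ; 30 | 14

Inner query: accounts.id where branch = 'Oslo'.
Outer: keep transactions rows whose account_id is in that set.
Inner query → {4}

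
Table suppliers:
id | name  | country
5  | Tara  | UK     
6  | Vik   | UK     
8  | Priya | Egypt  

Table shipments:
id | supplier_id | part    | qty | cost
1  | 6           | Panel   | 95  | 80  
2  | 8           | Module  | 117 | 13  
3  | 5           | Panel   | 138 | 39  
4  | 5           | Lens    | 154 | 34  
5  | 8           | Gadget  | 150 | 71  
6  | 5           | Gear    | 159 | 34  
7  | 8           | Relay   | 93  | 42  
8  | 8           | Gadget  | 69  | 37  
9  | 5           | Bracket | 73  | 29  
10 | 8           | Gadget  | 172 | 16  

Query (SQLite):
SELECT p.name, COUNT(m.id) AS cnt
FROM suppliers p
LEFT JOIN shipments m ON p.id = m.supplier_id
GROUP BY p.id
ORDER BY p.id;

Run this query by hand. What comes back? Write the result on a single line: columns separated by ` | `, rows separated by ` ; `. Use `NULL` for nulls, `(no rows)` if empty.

Tara | 4 ; Vik | 1 ; Priya | 5

LEFT JOIN keeps every suppliers row; unmatched ones get NULL for shipments columns.
Group by suppliers.id and compute COUNT(m.id). COUNT(col) of an all-NULL group is 0.
  5: ids {3, 4, 6, 9} → COUNT(m.id)=4
  6: ids {1} → COUNT(m.id)=1
  8: ids {2, 5, 7, 8, 10} → COUNT(m.id)=5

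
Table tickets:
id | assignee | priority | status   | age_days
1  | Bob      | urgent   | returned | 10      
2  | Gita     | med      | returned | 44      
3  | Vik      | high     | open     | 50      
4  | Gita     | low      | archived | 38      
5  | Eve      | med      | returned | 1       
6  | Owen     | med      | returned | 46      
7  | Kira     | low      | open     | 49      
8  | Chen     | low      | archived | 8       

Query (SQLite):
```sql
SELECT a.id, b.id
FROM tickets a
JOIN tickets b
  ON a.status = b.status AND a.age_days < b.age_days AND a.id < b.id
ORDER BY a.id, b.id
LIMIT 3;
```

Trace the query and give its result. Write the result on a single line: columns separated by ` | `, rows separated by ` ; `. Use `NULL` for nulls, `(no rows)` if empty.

1 | 2 ; 1 | 6 ; 2 | 6

Pairs (a,b) with same status, a.age_days < b.age_days, a.id < b.id.
status groups: archived:{4,8} open:{3,7} returned:{1,2,5,6}
Ordered by (a.id, b.id); first 3.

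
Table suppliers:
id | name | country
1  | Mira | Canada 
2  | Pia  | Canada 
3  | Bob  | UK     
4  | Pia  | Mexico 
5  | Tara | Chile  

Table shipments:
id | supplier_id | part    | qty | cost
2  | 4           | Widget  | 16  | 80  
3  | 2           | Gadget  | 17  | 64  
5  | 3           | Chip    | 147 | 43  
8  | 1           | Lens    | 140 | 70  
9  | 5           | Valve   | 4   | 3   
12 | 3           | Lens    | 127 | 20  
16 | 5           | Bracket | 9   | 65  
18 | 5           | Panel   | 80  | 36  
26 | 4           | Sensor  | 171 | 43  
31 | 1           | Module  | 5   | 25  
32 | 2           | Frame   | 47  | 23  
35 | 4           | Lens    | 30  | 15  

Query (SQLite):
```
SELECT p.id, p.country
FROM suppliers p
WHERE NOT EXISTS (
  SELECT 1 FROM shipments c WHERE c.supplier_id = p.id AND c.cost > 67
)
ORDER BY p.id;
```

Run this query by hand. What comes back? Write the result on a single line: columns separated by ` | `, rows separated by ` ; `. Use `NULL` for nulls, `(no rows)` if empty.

2 | Canada ; 3 | UK ; 5 | Chile

For each suppliers row, check whether any shipments with matching supplier_id has cost > 67.
Keep rows where that is false.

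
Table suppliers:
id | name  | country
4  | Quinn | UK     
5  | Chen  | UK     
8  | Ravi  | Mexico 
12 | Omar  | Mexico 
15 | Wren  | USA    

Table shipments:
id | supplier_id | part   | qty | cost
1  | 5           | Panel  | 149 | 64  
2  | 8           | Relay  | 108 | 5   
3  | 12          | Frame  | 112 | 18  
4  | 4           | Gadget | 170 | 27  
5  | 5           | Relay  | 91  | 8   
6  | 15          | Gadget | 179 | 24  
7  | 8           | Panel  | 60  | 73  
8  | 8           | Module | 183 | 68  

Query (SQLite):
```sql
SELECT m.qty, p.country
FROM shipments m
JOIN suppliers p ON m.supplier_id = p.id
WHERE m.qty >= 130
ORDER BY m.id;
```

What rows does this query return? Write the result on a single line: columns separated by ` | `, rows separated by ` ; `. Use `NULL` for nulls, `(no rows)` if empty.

149 | UK ; 170 | UK ; 179 | USA ; 183 | Mexico

Each shipments row matches the suppliers row where supplier_id = suppliers.id.
Then keep rows with m.qty >= 130.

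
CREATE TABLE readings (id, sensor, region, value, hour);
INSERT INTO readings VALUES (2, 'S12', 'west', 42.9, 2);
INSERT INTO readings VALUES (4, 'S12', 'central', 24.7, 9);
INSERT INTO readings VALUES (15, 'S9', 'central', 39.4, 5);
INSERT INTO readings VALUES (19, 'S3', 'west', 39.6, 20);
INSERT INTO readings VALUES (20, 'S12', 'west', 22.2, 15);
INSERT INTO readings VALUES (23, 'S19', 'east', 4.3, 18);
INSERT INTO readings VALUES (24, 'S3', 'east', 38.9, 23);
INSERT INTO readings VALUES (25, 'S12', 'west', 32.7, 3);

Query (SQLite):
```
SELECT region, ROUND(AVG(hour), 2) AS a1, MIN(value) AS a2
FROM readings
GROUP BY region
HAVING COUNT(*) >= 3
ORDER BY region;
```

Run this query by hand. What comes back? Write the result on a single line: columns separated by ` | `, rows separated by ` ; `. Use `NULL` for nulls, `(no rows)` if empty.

Group readings by region.
Per group compute: ROUND(AVG(hour), 2), MIN(value).
HAVING: drop groups with fewer than 3 rows.
  central: ids {4, 15} → ROUND(AVG(hour), 2)=7, MIN(value)=24.7
  east: ids {23, 24} → ROUND(AVG(hour), 2)=20.5, MIN(value)=4.3
  west: ids {2, 19, 20, 25} → ROUND(AVG(hour), 2)=10, MIN(value)=22.2

west | 10 | 22.2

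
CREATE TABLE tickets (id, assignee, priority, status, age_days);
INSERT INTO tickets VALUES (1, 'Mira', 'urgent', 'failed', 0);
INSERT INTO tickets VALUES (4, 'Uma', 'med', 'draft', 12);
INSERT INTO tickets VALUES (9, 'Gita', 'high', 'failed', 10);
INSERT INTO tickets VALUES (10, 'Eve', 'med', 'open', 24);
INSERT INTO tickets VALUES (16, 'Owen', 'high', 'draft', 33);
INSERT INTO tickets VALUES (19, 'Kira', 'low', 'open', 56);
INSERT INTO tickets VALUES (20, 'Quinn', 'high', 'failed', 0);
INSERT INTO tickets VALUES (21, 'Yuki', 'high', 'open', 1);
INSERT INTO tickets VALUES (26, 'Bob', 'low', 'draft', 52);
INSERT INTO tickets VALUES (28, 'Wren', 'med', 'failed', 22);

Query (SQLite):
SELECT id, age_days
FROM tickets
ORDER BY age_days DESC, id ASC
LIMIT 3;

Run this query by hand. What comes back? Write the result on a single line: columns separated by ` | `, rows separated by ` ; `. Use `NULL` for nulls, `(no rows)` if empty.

19 | 56 ; 26 | 52 ; 16 | 33

Sort by age_days desc, tiebreak id asc: (56, id=19), (52, id=26), (33, id=16), (24, id=10), (22, id=28), (12, id=4) …. Take first 3.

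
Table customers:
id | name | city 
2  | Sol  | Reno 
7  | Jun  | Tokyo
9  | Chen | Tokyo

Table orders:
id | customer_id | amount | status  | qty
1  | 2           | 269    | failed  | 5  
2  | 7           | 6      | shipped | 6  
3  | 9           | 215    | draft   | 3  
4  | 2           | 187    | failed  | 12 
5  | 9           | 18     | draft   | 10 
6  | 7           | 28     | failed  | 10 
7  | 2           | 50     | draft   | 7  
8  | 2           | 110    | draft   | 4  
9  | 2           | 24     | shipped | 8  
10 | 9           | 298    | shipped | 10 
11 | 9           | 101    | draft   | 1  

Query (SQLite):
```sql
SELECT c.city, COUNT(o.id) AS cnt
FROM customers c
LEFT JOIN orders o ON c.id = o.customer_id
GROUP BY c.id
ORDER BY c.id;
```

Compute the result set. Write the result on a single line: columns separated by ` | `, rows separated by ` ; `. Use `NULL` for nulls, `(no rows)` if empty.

Reno | 5 ; Tokyo | 2 ; Tokyo | 4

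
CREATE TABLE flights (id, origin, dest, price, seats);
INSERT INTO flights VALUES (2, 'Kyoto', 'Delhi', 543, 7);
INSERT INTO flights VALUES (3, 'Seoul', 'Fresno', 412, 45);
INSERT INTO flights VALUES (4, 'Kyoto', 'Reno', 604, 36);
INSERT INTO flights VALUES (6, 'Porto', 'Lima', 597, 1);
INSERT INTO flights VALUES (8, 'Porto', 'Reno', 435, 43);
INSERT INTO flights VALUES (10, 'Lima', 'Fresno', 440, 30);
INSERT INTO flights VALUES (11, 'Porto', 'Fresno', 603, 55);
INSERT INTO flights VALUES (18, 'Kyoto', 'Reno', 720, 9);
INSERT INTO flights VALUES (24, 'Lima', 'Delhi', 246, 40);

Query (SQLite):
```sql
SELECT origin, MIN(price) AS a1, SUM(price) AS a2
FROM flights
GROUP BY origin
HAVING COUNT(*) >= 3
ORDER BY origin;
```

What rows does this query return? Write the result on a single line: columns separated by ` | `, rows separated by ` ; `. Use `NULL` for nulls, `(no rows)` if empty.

Kyoto | 543 | 1867 ; Porto | 435 | 1635

Group flights by origin.
Per group compute: MIN(price), SUM(price).
HAVING: drop groups with fewer than 3 rows.
  Kyoto: ids {2, 4, 18} → MIN(price)=543, SUM(price)=1867
  Lima: ids {10, 24} → MIN(price)=246, SUM(price)=686
  Porto: ids {6, 8, 11} → MIN(price)=435, SUM(price)=1635
  Seoul: ids {3} → MIN(price)=412, SUM(price)=412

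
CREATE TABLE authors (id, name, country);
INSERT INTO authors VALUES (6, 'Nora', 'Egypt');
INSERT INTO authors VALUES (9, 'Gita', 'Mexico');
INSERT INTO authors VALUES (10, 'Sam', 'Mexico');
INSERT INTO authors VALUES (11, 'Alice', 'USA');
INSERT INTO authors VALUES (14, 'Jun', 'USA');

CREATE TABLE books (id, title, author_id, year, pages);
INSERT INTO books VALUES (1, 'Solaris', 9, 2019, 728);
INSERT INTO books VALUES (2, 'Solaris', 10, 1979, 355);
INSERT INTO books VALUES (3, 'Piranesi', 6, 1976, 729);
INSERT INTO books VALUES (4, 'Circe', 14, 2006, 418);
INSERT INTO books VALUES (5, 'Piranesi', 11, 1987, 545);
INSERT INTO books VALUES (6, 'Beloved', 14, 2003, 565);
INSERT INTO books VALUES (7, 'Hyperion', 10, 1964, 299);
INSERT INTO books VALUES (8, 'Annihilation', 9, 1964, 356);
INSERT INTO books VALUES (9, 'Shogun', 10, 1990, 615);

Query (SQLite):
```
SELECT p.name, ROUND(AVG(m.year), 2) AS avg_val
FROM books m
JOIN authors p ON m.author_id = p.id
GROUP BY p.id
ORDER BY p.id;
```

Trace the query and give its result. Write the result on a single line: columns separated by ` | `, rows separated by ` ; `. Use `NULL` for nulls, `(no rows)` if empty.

Nora | 1976 ; Gita | 1991.5 ; Sam | 1977.67 ; Alice | 1987 ; Jun | 2004.5

Join each books row to its authors via author_id.
Group joined rows by authors.id; compute ROUND(AVG(m.year), 2) per group.
  6: ids {3} → ROUND(AVG(m.year), 2)=1976
  9: ids {1, 8} → ROUND(AVG(m.year), 2)=1991.5
  10: ids {2, 7, 9} → ROUND(AVG(m.year), 2)=1977.67
  11: ids {5} → ROUND(AVG(m.year), 2)=1987
  14: ids {4, 6} → ROUND(AVG(m.year), 2)=2004.5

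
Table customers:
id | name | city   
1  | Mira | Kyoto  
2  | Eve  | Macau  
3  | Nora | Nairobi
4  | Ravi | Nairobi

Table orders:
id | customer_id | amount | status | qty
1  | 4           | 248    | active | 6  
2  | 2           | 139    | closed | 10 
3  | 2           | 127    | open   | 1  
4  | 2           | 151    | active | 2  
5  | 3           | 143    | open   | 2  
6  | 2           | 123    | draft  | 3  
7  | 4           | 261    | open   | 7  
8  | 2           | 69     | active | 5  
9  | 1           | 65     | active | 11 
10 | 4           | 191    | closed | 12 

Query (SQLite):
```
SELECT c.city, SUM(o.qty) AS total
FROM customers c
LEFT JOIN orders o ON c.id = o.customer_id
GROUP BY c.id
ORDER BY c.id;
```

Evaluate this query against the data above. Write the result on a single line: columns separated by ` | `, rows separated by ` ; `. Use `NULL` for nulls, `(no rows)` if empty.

Kyoto | 11 ; Macau | 21 ; Nairobi | 2 ; Nairobi | 25

LEFT JOIN keeps every customers row; unmatched ones get NULL for orders columns.
Group by customers.id and compute SUM(o.qty). SUM over an all-NULL group is NULL.
  1: ids {9} → SUM(o.qty)=11
  2: ids {2, 3, 4, 6, 8} → SUM(o.qty)=21
  3: ids {5} → SUM(o.qty)=2
  4: ids {1, 7, 10} → SUM(o.qty)=25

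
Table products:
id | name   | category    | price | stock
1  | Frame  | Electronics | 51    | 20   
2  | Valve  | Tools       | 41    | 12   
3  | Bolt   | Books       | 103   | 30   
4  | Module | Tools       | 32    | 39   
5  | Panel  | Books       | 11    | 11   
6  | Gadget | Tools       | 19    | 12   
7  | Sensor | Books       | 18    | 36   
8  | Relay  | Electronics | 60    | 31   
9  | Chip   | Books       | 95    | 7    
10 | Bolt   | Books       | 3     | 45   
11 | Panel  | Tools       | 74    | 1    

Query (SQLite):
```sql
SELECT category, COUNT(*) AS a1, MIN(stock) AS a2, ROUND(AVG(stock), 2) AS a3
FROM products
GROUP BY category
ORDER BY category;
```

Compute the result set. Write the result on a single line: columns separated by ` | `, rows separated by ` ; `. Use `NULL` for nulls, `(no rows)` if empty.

Group products by category.
Per group compute: COUNT(*), MIN(stock), ROUND(AVG(stock), 2).
  Books: ids {3, 5, 7, 9, 10} → COUNT(*)=5, MIN(stock)=7, ROUND(AVG(stock), 2)=25.8
  Electronics: ids {1, 8} → COUNT(*)=2, MIN(stock)=20, ROUND(AVG(stock), 2)=25.5
  Tools: ids {2, 4, 6, 11} → COUNT(*)=4, MIN(stock)=1, ROUND(AVG(stock), 2)=16

Books | 5 | 7 | 25.8 ; Electronics | 2 | 20 | 25.5 ; Tools | 4 | 1 | 16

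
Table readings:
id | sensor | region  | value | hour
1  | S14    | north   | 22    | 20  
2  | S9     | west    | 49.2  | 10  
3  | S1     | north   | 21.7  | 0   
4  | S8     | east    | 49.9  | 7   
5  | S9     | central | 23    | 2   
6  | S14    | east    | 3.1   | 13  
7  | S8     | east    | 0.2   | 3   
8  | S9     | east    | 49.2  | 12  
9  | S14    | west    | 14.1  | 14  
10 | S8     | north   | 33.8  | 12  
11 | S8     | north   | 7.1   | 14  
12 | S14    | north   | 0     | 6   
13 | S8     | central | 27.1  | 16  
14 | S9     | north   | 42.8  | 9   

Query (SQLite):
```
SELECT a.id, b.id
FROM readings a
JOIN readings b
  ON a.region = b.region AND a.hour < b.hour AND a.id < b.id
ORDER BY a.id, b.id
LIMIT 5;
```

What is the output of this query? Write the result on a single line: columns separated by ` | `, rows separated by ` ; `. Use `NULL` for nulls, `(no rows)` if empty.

2 | 9 ; 3 | 10 ; 3 | 11 ; 3 | 12 ; 3 | 14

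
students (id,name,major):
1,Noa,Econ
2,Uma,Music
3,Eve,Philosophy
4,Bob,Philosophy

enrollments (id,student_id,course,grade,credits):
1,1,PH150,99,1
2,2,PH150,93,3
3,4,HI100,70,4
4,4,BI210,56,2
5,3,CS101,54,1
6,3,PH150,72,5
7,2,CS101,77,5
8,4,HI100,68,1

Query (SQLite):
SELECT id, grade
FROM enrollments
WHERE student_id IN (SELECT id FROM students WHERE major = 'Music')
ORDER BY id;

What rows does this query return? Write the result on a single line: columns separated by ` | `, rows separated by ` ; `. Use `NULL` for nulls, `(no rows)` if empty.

2 | 93 ; 7 | 77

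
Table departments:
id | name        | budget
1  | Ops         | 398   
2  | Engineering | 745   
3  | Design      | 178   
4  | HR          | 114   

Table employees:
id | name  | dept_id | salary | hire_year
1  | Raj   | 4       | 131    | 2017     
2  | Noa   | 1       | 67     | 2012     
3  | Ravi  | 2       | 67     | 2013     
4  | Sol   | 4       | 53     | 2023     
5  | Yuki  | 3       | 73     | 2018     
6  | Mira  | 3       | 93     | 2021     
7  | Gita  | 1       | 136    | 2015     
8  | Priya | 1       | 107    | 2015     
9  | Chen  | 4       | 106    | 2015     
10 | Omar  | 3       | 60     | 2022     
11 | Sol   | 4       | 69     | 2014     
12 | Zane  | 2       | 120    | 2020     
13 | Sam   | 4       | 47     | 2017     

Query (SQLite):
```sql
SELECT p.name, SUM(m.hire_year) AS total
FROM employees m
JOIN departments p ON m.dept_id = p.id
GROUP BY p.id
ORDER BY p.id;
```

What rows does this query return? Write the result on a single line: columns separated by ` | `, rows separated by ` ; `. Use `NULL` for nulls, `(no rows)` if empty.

Join each employees row to its departments via dept_id.
Group joined rows by departments.id; compute SUM(m.hire_year) per group.
  1: ids {2, 7, 8} → SUM(m.hire_year)=6042
  2: ids {3, 12} → SUM(m.hire_year)=4033
  3: ids {5, 6, 10} → SUM(m.hire_year)=6061
  4: ids {1, 4, 9, 11, 13} → SUM(m.hire_year)=10086

Ops | 6042 ; Engineering | 4033 ; Design | 6061 ; HR | 10086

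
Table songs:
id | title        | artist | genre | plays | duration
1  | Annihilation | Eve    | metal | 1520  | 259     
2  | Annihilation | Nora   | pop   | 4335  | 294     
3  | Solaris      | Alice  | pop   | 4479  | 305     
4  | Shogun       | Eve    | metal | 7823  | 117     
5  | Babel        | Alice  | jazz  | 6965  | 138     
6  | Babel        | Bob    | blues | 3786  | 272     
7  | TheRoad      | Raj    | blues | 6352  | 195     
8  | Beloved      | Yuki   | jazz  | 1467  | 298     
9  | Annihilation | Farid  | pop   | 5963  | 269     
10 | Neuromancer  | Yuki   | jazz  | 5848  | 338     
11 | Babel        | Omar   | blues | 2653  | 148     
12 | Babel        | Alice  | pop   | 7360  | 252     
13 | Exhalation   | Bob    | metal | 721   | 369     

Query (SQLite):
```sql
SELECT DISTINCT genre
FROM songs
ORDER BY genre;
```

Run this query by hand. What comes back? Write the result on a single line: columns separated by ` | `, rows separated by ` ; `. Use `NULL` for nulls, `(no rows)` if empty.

blues ; jazz ; metal ; pop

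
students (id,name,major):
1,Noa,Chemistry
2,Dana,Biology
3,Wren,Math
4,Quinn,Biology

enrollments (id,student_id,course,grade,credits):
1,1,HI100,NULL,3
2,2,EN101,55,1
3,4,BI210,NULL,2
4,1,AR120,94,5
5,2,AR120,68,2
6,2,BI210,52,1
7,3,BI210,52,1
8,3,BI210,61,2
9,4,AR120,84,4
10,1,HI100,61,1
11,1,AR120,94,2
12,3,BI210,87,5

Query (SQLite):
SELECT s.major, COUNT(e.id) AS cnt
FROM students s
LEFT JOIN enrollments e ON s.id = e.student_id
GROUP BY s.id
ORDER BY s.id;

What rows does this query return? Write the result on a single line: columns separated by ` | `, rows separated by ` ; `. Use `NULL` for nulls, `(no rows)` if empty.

LEFT JOIN keeps every students row; unmatched ones get NULL for enrollments columns.
Group by students.id and compute COUNT(e.id). COUNT(col) of an all-NULL group is 0.
  1: ids {1, 4, 10, 11} → COUNT(e.id)=4
  2: ids {2, 5, 6} → COUNT(e.id)=3
  3: ids {7, 8, 12} → COUNT(e.id)=3
  4: ids {3, 9} → COUNT(e.id)=2

Chemistry | 4 ; Biology | 3 ; Math | 3 ; Biology | 2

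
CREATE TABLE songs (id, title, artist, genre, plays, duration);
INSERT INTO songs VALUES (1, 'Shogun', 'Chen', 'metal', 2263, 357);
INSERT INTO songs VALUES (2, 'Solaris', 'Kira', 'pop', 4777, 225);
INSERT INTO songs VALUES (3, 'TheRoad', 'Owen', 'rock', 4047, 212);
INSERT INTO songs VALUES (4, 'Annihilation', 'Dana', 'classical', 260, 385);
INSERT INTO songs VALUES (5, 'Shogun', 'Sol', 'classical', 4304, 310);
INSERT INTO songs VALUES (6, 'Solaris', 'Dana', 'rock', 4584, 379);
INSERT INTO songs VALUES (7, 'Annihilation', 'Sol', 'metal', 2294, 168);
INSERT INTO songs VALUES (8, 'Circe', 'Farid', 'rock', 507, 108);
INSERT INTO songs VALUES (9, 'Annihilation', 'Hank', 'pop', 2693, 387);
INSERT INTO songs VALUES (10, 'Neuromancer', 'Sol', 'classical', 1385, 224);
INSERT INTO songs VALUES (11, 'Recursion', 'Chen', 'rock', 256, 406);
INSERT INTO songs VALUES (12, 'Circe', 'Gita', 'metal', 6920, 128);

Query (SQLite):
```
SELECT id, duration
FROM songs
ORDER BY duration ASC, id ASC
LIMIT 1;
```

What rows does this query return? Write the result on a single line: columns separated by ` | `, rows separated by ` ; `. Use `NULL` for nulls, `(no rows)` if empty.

Sort by duration asc, tiebreak id asc: (108, id=8), (128, id=12), (168, id=7), (212, id=3) …. Take first 1.

8 | 108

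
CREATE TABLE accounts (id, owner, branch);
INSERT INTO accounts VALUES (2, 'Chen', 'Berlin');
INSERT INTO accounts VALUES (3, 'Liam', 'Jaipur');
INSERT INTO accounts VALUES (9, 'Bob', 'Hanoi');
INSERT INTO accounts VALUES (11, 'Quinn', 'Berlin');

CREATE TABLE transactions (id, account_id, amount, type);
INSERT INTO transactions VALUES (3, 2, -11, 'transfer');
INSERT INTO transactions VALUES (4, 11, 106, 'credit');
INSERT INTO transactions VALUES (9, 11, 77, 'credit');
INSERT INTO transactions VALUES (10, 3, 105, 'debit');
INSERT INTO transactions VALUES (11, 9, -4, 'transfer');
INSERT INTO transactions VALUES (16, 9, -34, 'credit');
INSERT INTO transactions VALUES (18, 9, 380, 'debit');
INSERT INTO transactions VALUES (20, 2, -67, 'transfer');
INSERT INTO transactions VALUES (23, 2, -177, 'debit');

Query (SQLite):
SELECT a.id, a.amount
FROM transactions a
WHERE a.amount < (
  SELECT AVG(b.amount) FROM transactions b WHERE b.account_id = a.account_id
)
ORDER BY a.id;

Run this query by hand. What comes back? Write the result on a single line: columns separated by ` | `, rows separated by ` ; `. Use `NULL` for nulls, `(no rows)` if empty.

For each transactions row a, compute AVG(amount) over rows sharing a.account_id.
Keep row a if a.amount < that per-group AVG.
  account_id=2: AVG(amount) = -85.0
  account_id=3: AVG(amount) = 105.0
  account_id=9: AVG(amount) = 114.0
  account_id=11: AVG(amount) = 91.5

9 | 77 ; 11 | -4 ; 16 | -34 ; 23 | -177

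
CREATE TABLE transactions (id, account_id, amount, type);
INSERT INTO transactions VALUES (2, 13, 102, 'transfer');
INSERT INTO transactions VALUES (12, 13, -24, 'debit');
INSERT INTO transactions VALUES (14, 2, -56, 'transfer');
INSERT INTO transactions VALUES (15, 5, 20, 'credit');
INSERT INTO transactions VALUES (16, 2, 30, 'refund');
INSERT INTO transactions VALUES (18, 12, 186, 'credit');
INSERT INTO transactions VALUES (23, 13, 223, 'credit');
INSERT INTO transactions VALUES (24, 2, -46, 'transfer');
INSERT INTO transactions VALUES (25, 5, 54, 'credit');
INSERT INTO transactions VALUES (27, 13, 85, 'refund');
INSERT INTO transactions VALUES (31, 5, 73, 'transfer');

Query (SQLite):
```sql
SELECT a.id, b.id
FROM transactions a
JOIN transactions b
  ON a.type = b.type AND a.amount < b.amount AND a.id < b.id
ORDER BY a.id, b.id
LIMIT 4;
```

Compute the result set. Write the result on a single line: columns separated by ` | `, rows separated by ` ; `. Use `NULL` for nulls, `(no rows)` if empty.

14 | 24 ; 14 | 31 ; 15 | 18 ; 15 | 23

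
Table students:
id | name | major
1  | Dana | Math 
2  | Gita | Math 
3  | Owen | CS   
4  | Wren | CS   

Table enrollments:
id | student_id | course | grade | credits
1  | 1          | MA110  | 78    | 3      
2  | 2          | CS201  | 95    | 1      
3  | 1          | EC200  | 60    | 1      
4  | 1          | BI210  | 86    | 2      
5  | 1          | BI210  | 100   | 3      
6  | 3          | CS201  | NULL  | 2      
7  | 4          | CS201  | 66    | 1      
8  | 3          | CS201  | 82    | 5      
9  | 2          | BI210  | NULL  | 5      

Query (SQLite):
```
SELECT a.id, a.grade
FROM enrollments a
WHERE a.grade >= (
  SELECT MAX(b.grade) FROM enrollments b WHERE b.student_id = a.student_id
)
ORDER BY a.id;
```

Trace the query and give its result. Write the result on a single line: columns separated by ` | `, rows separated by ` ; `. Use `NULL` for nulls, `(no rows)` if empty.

For each enrollments row a, compute MAX(grade) over rows sharing a.student_id.
Keep row a if a.grade >= that per-group MAX.
  student_id=1: MAX(grade) = 100
  student_id=2: MAX(grade) = 95
  student_id=3: MAX(grade) = 82
  student_id=4: MAX(grade) = 66

2 | 95 ; 5 | 100 ; 7 | 66 ; 8 | 82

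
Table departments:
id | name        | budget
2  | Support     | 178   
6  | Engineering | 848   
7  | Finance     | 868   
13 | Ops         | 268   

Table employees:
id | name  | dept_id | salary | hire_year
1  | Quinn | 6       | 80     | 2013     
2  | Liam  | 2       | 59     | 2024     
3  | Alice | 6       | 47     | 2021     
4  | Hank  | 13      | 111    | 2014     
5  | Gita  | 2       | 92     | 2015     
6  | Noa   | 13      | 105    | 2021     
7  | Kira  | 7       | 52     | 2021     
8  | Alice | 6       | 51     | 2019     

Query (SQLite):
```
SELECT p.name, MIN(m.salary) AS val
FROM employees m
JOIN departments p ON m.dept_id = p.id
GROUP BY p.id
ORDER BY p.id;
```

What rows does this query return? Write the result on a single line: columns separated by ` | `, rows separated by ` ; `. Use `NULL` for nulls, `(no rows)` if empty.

Support | 59 ; Engineering | 47 ; Finance | 52 ; Ops | 105

Join each employees row to its departments via dept_id.
Group joined rows by departments.id; compute MIN(m.salary) per group.
  2: ids {2, 5} → MIN(m.salary)=59
  6: ids {1, 3, 8} → MIN(m.salary)=47
  7: ids {7} → MIN(m.salary)=52
  13: ids {4, 6} → MIN(m.salary)=105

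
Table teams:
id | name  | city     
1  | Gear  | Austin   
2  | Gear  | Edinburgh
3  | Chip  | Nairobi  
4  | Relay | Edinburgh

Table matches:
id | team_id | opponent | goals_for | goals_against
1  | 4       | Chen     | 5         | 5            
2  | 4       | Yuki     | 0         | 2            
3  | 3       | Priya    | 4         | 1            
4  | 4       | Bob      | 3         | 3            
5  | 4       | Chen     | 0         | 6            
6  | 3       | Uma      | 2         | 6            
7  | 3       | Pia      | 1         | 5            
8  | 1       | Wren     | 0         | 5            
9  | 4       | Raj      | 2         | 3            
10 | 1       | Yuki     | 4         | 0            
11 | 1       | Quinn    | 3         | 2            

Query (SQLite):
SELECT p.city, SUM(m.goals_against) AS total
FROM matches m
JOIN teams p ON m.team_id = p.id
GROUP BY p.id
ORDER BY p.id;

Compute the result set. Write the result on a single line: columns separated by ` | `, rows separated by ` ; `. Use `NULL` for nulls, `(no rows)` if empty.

Join each matches row to its teams via team_id.
Group joined rows by teams.id; compute SUM(m.goals_against) per group.
  1: ids {8, 10, 11} → SUM(m.goals_against)=7
  3: ids {3, 6, 7} → SUM(m.goals_against)=12
  4: ids {1, 2, 4, 5, 9} → SUM(m.goals_against)=19

Austin | 7 ; Nairobi | 12 ; Edinburgh | 19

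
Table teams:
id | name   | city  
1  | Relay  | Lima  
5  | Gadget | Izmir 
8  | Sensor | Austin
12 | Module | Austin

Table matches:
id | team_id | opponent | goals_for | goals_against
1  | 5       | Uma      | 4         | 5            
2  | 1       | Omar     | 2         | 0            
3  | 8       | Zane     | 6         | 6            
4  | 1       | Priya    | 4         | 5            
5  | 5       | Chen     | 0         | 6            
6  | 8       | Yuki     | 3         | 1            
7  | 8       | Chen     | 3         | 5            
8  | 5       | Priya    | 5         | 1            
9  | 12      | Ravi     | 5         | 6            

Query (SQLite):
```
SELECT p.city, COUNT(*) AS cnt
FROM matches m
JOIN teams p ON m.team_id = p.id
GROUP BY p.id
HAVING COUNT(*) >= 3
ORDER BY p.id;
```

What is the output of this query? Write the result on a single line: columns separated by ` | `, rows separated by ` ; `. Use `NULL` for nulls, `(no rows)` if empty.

Join each matches row to its teams via team_id.
Group joined rows by teams.id; compute COUNT(*) per group.
HAVING: keep groups with count ≥ 3.
  1: ids {2, 4} → COUNT(*)=2
  5: ids {1, 5, 8} → COUNT(*)=3
  8: ids {3, 6, 7} → COUNT(*)=3
  12: ids {9} → COUNT(*)=1

Izmir | 3 ; Austin | 3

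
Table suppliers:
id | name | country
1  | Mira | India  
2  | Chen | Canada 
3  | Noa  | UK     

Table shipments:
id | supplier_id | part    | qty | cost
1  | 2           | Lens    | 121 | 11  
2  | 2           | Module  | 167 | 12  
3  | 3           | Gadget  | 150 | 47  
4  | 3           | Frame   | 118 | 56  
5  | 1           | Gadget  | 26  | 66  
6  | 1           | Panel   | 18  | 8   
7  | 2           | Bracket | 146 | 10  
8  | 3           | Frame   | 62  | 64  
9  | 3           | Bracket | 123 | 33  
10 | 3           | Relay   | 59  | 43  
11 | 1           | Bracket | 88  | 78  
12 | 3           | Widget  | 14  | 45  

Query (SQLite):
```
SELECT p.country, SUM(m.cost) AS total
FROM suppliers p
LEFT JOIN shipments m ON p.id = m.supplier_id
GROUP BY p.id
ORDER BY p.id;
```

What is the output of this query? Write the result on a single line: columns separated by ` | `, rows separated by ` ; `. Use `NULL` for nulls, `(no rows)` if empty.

India | 152 ; Canada | 33 ; UK | 288

LEFT JOIN keeps every suppliers row; unmatched ones get NULL for shipments columns.
Group by suppliers.id and compute SUM(m.cost). SUM over an all-NULL group is NULL.
  1: ids {5, 6, 11} → SUM(m.cost)=152
  2: ids {1, 2, 7} → SUM(m.cost)=33
  3: ids {3, 4, 8, 9, 10, 12} → SUM(m.cost)=288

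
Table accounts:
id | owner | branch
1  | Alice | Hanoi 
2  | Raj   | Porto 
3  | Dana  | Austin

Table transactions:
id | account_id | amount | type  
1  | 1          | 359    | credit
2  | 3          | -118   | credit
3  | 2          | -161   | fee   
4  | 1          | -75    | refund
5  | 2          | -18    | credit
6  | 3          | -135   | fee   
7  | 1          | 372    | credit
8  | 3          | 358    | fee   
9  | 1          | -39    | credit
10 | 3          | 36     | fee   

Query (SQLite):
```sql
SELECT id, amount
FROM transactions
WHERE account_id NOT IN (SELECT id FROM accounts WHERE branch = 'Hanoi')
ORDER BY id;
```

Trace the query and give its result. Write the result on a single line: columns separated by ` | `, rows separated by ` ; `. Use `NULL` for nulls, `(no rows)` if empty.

2 | -118 ; 3 | -161 ; 5 | -18 ; 6 | -135 ; 8 | 358 ; 10 | 36

Inner query: accounts.id where branch = 'Hanoi'.
Outer: keep transactions rows whose account_id is not in that set.
Inner query → {1}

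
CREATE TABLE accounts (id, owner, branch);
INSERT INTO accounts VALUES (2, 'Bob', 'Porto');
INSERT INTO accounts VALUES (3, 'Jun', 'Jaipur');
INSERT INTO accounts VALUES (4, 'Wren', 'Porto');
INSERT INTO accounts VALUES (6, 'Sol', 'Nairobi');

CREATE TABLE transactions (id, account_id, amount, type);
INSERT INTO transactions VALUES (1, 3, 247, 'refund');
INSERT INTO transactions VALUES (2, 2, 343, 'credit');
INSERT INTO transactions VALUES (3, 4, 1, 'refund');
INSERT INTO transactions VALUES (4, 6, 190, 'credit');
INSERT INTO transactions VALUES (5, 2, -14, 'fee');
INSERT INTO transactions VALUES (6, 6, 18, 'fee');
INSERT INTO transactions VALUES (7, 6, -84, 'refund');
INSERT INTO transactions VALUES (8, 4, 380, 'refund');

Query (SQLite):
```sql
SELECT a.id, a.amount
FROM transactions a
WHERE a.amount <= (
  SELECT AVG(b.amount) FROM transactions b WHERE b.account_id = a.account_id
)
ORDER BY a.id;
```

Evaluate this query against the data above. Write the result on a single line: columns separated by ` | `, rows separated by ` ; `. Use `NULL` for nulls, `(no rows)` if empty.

For each transactions row a, compute AVG(amount) over rows sharing a.account_id.
Keep row a if a.amount <= that per-group AVG.
  account_id=2: AVG(amount) = 164.5
  account_id=3: AVG(amount) = 247.0
  account_id=4: AVG(amount) = 190.5
  account_id=6: AVG(amount) = 41.333333

1 | 247 ; 3 | 1 ; 5 | -14 ; 6 | 18 ; 7 | -84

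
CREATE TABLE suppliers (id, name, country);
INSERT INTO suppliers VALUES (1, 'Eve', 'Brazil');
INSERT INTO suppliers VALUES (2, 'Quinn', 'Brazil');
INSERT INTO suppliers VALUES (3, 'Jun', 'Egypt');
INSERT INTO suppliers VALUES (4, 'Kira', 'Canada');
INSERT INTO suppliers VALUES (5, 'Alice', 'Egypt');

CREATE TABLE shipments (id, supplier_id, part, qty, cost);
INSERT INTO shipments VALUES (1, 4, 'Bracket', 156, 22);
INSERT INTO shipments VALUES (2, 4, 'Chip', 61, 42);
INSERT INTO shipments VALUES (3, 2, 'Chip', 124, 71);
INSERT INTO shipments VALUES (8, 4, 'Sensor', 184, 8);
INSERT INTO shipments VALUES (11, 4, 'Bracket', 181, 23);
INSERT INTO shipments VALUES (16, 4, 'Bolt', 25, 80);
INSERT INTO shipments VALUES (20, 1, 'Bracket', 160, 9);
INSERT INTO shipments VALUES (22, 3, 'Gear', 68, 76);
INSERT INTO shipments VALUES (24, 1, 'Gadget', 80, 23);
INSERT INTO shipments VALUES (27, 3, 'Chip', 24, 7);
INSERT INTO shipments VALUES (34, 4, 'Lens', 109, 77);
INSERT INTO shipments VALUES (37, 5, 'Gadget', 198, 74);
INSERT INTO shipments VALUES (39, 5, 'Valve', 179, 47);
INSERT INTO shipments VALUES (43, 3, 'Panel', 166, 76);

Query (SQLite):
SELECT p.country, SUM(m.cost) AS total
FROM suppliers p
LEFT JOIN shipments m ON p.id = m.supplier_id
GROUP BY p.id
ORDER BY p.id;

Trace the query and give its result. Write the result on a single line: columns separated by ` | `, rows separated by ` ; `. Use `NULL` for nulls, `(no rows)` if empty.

LEFT JOIN keeps every suppliers row; unmatched ones get NULL for shipments columns.
Group by suppliers.id and compute SUM(m.cost). SUM over an all-NULL group is NULL.
  1: ids {20, 24} → SUM(m.cost)=32
  2: ids {3} → SUM(m.cost)=71
  3: ids {22, 27, 43} → SUM(m.cost)=159
  4: ids {1, 2, 8, 11, 16, 34} → SUM(m.cost)=252
  5: ids {37, 39} → SUM(m.cost)=121

Brazil | 32 ; Brazil | 71 ; Egypt | 159 ; Canada | 252 ; Egypt | 121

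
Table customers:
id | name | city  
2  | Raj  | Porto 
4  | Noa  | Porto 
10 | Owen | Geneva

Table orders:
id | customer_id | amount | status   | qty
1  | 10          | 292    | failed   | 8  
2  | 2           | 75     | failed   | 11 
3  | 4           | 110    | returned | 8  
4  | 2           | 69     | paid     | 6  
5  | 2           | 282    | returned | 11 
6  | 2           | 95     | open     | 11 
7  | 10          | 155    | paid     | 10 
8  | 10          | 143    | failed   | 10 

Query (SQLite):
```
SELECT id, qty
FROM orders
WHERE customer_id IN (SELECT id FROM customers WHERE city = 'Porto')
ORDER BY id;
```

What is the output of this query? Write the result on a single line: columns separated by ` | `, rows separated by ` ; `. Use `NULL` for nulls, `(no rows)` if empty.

2 | 11 ; 3 | 8 ; 4 | 6 ; 5 | 11 ; 6 | 11

Inner query: customers.id where city = 'Porto'.
Outer: keep orders rows whose customer_id is in that set.
Inner query → {2, 4}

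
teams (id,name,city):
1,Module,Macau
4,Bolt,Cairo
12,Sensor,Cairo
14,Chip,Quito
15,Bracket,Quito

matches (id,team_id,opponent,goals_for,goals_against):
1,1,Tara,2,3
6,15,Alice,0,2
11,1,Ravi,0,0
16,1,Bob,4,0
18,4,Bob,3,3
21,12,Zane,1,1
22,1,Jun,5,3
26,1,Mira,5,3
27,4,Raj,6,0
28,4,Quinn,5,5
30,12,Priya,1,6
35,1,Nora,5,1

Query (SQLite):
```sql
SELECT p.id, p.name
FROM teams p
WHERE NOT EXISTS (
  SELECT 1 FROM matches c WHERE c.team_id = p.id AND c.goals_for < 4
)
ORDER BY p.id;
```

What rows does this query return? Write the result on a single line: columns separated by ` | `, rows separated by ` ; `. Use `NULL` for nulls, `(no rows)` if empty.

14 | Chip

For each teams row, check whether any matches with matching team_id has goals_for < 4.
Keep rows where that is false.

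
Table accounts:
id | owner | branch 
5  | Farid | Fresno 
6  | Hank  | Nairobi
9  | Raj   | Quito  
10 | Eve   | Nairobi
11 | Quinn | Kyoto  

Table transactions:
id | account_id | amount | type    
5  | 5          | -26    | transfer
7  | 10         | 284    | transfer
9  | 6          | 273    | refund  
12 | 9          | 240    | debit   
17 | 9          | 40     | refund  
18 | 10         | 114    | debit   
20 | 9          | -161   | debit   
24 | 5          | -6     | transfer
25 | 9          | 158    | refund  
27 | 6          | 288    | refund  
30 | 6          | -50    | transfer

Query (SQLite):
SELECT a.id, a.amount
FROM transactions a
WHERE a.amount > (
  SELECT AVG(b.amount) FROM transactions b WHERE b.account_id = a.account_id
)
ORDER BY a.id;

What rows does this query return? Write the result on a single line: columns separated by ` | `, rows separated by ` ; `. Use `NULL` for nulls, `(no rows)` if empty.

For each transactions row a, compute AVG(amount) over rows sharing a.account_id.
Keep row a if a.amount > that per-group AVG.
  account_id=5: AVG(amount) = -16.0
  account_id=6: AVG(amount) = 170.333333
  account_id=9: AVG(amount) = 69.25
  account_id=10: AVG(amount) = 199.0

7 | 284 ; 9 | 273 ; 12 | 240 ; 24 | -6 ; 25 | 158 ; 27 | 288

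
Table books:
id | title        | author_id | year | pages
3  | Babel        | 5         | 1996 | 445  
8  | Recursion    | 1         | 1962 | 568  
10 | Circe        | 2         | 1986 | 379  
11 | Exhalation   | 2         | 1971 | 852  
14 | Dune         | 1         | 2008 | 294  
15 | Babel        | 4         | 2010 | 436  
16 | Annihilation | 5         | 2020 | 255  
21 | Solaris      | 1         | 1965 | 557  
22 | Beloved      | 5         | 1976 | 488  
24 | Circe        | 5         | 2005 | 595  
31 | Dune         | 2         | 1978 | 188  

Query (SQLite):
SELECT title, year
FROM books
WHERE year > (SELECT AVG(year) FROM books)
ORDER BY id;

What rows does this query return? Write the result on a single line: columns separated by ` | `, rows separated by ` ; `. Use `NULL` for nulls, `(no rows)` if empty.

Scalar subquery: AVG(year) over all books rows = 1988.818182 (≈; comparison uses full precision).
Keep rows where year > that value.

Babel | 1996 ; Dune | 2008 ; Babel | 2010 ; Annihilation | 2020 ; Circe | 2005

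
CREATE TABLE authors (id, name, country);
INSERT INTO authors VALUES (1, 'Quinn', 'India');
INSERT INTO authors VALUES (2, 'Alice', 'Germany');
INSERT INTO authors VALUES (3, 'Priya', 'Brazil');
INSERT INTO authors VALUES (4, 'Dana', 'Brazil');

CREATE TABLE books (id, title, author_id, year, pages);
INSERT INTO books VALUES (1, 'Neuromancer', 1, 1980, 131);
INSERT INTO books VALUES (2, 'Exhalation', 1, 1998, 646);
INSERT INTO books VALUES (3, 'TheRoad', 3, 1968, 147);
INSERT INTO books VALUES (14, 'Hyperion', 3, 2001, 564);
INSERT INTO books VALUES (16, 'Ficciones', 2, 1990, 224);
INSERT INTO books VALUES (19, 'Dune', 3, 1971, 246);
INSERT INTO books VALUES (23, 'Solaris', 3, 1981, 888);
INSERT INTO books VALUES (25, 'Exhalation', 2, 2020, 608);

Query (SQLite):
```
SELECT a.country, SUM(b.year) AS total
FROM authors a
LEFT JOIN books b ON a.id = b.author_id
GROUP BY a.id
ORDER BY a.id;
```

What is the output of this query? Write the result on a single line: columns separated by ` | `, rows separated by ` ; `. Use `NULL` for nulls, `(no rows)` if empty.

India | 3978 ; Germany | 4010 ; Brazil | 7921 ; Brazil | NULL

LEFT JOIN keeps every authors row; unmatched ones get NULL for books columns.
Group by authors.id and compute SUM(b.year). SUM over an all-NULL group is NULL.
  1: ids {1, 2} → SUM(b.year)=3978
  2: ids {16, 25} → SUM(b.year)=4010
  3: ids {3, 14, 19, 23} → SUM(b.year)=7921
  4: ids {—} → SUM(b.year)=NULL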